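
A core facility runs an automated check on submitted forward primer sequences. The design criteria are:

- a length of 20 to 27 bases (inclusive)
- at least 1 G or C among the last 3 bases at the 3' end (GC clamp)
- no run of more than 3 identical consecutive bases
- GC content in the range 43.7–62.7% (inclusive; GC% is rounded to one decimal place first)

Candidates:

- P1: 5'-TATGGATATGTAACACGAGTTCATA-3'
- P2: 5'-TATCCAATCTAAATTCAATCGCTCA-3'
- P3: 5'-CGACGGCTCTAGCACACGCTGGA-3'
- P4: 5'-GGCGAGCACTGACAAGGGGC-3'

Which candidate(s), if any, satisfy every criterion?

None of the candidates satisfy all criteria.

P1 (25 nt, A=9 T=8 G=5 C=3): length 25 ✓; 3' end ATA has 0 G/C, need ≥1 ✗; longest run = 2 ✓; GC 8/25 = 32.0%, outside 43.7–62.7% ✗ — fails.
P2 (25 nt, A=9 T=8 G=1 C=7): length 25 ✓; 3' end TCA has 1 G/C ✓; longest run = 3 ✓; GC 8/25 = 32.0%, outside 43.7–62.7% ✗ — fails.
P3 (23 nt, A=5 T=3 G=7 C=8): length 23 ✓; 3' end GGA has 2 G/C ✓; longest run = 2 ✓; GC 15/23 = 65.2%, outside 43.7–62.7% ✗ — fails.
P4 (20 nt, A=5 T=1 G=9 C=5): length 20 ✓; 3' end GGC has 3 G/C ✓; longest run = 4, exceeds 3 ✗; GC 14/20 = 70.0%, outside 43.7–62.7% ✗ — fails.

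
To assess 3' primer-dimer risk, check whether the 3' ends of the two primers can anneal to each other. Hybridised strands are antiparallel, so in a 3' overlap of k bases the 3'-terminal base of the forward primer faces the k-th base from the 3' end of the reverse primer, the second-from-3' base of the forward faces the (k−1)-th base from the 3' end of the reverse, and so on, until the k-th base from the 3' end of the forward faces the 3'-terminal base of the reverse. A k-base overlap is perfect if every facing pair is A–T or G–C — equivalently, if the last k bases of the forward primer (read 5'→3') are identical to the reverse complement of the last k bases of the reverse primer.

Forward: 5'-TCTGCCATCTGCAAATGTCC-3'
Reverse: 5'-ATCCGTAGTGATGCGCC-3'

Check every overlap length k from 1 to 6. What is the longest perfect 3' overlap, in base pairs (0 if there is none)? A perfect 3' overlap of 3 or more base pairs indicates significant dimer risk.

Last 6 bases (5'→3') — forward …ATGTCC, reverse …TGCGCC.
Reverse complement of the reverse primer's last 6 bases: GGCGCA; its first k bases are the reverse complement of the reverse primer's last k bases, so a perfect k-base overlap needs the forward primer's last k bases to equal them.
Comparing (forward last k vs required): k=1: C vs G ✗; k=2: CC vs GG ✗; k=3: TCC vs GGC ✗; k=4: GTCC vs GGCG ✗; k=5: TGTCC vs GGCGC ✗; k=6: ATGTCC vs GGCGCA ✗.
No overlap length from 1 to 6 is perfect, so the longest perfect 3' overlap is 0.

Longest perfect overlap: 0 complementary base pairs; below the dimer-risk threshold (threshold 3).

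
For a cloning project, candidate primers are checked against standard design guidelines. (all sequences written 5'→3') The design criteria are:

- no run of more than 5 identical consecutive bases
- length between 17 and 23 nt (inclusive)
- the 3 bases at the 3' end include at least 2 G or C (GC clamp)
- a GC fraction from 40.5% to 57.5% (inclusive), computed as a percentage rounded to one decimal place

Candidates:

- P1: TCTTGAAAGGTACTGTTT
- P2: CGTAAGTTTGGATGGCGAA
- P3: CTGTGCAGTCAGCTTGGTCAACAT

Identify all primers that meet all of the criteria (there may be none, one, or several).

P1 (18 nt, A=4 T=8 G=4 C=2): longest run = 3 ✓; length 18 ✓; 3' end TTT has 0 G/C, need ≥2 ✗; GC 6/18 = 33.3%, outside 40.5–57.5% ✗ — fails.
P2 (19 nt, A=5 T=5 G=7 C=2): longest run = 3 ✓; length 19 ✓; 3' end GAA has 1 G/C, need ≥2 ✗; GC 9/19 = 47.4% ✓ — fails.
P3 (24 nt, A=5 T=7 G=6 C=6): longest run = 2 ✓; length 24, outside 17–23 ✗; 3' end CAT has 1 G/C, need ≥2 ✗; GC 12/24 = 50.0% ✓ — fails.

None of the candidates satisfy all criteria.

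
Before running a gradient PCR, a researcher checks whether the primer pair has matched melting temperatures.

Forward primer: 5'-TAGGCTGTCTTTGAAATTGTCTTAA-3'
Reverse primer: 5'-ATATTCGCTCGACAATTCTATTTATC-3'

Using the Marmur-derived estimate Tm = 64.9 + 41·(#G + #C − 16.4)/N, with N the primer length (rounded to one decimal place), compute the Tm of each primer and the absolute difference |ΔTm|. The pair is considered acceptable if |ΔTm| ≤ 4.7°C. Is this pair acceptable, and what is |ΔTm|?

Forward: G+C = 8, N = 25 → Tm = 64.9 + 41·(8 − 16.4)/25 = 51.1°C.
Reverse: G+C = 8, N = 26 → Tm = 64.9 + 41·(8 − 16.4)/26 = 51.7°C.
|ΔTm| = |51.1 − 51.7| = 0.6°C, ≤ 4.7°C.

|ΔTm| = 0.6°C; the pair is acceptable.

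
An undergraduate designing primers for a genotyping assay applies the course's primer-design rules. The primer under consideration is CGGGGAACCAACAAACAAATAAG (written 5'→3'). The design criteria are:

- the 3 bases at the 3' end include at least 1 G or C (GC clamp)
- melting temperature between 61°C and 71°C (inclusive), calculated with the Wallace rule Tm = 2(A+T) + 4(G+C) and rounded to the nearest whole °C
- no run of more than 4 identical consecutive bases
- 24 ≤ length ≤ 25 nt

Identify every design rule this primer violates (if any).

Base counts: A=12, T=1, G=5, C=5 (length 23).
GC clamp: 3' end AAG has 1 G/C ✓
Tm: Tm = 2·13 + 4·10 = 66°C ✓
homopolymer run: longest run = 4 ✓
length: length 23, outside 24–25 ✗

Fails: length.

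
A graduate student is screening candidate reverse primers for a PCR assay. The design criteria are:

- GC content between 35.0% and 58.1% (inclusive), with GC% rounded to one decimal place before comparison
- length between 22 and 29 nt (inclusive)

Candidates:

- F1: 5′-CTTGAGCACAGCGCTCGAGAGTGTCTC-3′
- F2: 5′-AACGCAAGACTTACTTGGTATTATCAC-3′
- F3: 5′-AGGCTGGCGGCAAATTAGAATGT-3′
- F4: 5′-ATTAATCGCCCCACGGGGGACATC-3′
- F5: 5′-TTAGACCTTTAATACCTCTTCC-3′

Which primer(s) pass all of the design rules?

F1 (27 nt, A=5 T=6 G=8 C=8): GC 16/27 = 59.3%, outside 35.0–58.1% ✗; length 27 ✓ — fails.
F2 (27 nt, A=9 T=8 G=4 C=6): GC 10/27 = 37.0% ✓; length 27 ✓ — passes.
F3 (23 nt, A=7 T=5 G=8 C=3): GC 11/23 = 47.8% ✓; length 23 ✓ — passes.
F4 (24 nt, A=6 T=4 G=6 C=8): GC 14/24 = 58.3%, outside 35.0–58.1% ✗; length 24 ✓ — fails.
F5 (22 nt, A=5 T=9 G=1 C=7): GC 8/22 = 36.4% ✓; length 22 ✓ — passes.

F2, F3 and F5.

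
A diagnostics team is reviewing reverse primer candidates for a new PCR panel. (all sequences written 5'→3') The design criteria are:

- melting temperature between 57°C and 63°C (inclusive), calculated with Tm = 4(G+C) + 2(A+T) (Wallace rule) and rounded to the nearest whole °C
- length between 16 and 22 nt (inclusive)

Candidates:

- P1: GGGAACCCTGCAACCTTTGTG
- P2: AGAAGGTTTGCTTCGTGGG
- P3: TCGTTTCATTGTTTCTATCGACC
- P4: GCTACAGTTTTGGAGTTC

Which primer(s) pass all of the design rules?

P1 (21 nt, A=4 T=5 G=6 C=6): Tm = 2·9 + 4·12 = 66°C, outside 57–63°C ✗; length 21 ✓ — fails.
P2 (19 nt, A=3 T=6 G=8 C=2): Tm = 2·9 + 4·10 = 58°C ✓; length 19 ✓ — passes.
P3 (23 nt, A=3 T=11 G=3 C=6): Tm = 2·14 + 4·9 = 64°C, outside 57–63°C ✗; length 23, outside 16–22 ✗ — fails.
P4 (18 nt, A=3 T=7 G=5 C=3): Tm = 2·10 + 4·8 = 52°C, outside 57–63°C ✗; length 18 ✓ — fails.

P2 only.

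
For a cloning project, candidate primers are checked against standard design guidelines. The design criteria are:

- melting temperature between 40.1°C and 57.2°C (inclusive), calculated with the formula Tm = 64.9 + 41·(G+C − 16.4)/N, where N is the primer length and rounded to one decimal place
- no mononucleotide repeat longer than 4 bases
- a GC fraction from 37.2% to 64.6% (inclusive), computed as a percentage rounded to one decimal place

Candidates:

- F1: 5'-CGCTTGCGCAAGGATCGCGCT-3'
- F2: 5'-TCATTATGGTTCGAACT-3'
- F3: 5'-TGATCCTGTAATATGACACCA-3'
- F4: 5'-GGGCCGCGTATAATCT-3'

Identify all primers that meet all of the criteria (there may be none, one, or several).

F1 (21 nt, A=3 T=4 G=7 C=7): Tm = 64.9 + 41·(14 − 16.4)/21 = 60.2°C, outside 40.1–57.2°C ✗; longest run = 2 ✓; GC 14/21 = 66.7%, outside 37.2–64.6% ✗ — fails.
F2 (17 nt, A=4 T=7 G=3 C=3): Tm = 64.9 + 41·(6 − 16.4)/17 = 39.8°C, outside 40.1–57.2°C ✗; longest run = 2 ✓; GC 6/17 = 35.3%, outside 37.2–64.6% ✗ — fails.
F3 (21 nt, A=7 T=6 G=3 C=5): Tm = 64.9 + 41·(8 − 16.4)/21 = 48.5°C ✓; longest run = 2 ✓; GC 8/21 = 38.1% ✓ — passes.
F4 (16 nt, A=3 T=4 G=5 C=4): Tm = 64.9 + 41·(9 − 16.4)/16 = 45.9°C ✓; longest run = 3 ✓; GC 9/16 = 56.3% ✓ — passes.

F3 and F4.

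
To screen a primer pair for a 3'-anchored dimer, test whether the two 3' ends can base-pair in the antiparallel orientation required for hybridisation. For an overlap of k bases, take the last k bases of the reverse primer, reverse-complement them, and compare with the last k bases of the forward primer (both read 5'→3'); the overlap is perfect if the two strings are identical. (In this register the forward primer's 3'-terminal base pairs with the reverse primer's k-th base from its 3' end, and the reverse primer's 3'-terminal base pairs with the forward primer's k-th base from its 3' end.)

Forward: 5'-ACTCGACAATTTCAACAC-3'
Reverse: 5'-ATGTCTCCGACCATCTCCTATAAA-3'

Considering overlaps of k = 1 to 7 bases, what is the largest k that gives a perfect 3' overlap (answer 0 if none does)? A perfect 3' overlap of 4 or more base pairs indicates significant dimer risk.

Longest perfect overlap: 0 complementary base pairs; below the dimer-risk threshold (threshold 4).

Last 7 bases (5'→3') — forward …TCAACAC, reverse …CTATAAA.
Reverse complement of the reverse primer's last 7 bases: TTTATAG; its first k bases are the reverse complement of the reverse primer's last k bases, so a perfect k-base overlap needs the forward primer's last k bases to equal them.
Comparing (forward last k vs required): k=1: C vs T ✗; k=2: AC vs TT ✗; k=3: CAC vs TTT ✗; k=4: ACAC vs TTTA ✗; k=5: AACAC vs TTTAT ✗; k=6: CAACAC vs TTTATA ✗; k=7: TCAACAC vs TTTATAG ✗.
No overlap length from 1 to 7 is perfect, so the longest perfect 3' overlap is 0.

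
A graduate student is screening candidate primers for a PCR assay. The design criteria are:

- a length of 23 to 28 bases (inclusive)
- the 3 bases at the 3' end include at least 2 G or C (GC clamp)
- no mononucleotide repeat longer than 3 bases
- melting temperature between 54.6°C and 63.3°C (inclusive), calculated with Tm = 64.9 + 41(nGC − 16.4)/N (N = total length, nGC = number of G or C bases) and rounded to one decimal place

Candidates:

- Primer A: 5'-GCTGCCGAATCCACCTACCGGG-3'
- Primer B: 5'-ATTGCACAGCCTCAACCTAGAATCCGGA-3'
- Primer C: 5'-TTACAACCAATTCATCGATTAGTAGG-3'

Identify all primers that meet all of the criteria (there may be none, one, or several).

Primer B only.

Primer A (22 nt, A=4 T=3 G=6 C=9): length 22, outside 23–28 ✗; 3' end GGG has 3 G/C ✓; longest run = 3 ✓; Tm = 64.9 + 41·(15 − 16.4)/22 = 62.3°C ✓ — fails.
Primer B (28 nt, A=9 T=5 G=5 C=9): length 28 ✓; 3' end GGA has 2 G/C ✓; longest run = 2 ✓; Tm = 64.9 + 41·(14 − 16.4)/28 = 61.4°C ✓ — passes.
Primer C (26 nt, A=9 T=8 G=4 C=5): length 26 ✓; 3' end AGG has 2 G/C ✓; longest run = 2 ✓; Tm = 64.9 + 41·(9 − 16.4)/26 = 53.2°C, outside 54.6–63.3°C ✗ — fails.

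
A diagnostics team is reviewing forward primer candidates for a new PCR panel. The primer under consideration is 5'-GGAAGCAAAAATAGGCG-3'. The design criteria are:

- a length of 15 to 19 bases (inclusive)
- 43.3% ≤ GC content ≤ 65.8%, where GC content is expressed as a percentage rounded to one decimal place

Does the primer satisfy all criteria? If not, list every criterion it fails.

Meets all criteria.

Base counts: A=8, T=1, G=6, C=2 (length 17).
length: length 17 ✓
GC content: GC 8/17 = 47.1% ✓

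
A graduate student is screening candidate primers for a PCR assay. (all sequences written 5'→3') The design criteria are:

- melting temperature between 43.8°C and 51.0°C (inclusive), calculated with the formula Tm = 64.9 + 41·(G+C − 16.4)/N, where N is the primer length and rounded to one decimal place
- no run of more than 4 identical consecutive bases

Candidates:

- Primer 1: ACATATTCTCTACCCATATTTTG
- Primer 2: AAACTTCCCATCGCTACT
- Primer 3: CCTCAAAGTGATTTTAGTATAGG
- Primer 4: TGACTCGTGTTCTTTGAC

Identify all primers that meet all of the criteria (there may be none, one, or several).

Primer 1, Primer 2, Primer 3 and Primer 4.

Primer 1 (23 nt, A=6 T=10 G=1 C=6): Tm = 64.9 + 41·(7 − 16.4)/23 = 48.1°C ✓; longest run = 4 ✓ — passes.
Primer 2 (18 nt, A=5 T=5 G=1 C=7): Tm = 64.9 + 41·(8 − 16.4)/18 = 45.8°C ✓; longest run = 3 ✓ — passes.
Primer 3 (23 nt, A=7 T=8 G=5 C=3): Tm = 64.9 + 41·(8 − 16.4)/23 = 49.9°C ✓; longest run = 4 ✓ — passes.
Primer 4 (18 nt, A=2 T=8 G=4 C=4): Tm = 64.9 + 41·(8 − 16.4)/18 = 45.8°C ✓; longest run = 3 ✓ — passes.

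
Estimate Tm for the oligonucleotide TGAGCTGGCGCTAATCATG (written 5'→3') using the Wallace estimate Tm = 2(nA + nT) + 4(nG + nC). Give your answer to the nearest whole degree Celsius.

58°C

Base counts: A=4, T=5, G=6, C=4 (length 19).
Tm = 2·(4+5) + 4·(6+4) = 2·9 + 4·10 = 18 + 40 = 58°C.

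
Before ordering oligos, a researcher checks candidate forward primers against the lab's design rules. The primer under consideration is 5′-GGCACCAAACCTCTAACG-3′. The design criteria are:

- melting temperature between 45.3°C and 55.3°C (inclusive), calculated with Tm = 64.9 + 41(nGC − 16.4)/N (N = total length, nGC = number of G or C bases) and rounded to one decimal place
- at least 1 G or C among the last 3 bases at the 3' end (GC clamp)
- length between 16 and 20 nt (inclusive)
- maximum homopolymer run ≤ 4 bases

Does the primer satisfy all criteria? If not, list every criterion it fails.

Base counts: A=6, T=2, G=3, C=7 (length 18).
Tm: Tm = 64.9 + 41·(10 − 16.4)/18 = 50.3°C ✓
GC clamp: 3' end ACG has 2 G/C ✓
length: length 18 ✓
homopolymer run: longest run = 3 ✓

Meets all criteria.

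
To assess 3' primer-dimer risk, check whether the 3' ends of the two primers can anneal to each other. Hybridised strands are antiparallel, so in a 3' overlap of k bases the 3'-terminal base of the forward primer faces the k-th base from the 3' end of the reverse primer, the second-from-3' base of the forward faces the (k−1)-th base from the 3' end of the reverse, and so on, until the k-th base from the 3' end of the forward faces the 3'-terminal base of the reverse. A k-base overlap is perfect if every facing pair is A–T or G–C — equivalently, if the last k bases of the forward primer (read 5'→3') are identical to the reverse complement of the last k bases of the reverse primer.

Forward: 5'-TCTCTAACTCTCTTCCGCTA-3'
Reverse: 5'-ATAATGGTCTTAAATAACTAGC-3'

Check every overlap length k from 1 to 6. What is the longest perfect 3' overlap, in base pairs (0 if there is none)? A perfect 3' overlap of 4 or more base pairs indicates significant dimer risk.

Last 6 bases (5'→3') — forward …CCGCTA, reverse …ACTAGC.
Reverse complement of the reverse primer's last 6 bases: GCTAGT; its first k bases are the reverse complement of the reverse primer's last k bases, so a perfect k-base overlap needs the forward primer's last k bases to equal them.
Comparing (forward last k vs required): k=1: A vs G ✗; k=2: TA vs GC ✗; k=3: CTA vs GCT ✗; k=4: GCTA vs GCTA ✓; k=5: CGCTA vs GCTAG ✗; k=6: CCGCTA vs GCTAGT ✗.
Only k = 4 is perfect, so the longest perfect 3' overlap is 4.

Longest perfect overlap: 4 complementary base pairs; significant dimer risk (threshold 4).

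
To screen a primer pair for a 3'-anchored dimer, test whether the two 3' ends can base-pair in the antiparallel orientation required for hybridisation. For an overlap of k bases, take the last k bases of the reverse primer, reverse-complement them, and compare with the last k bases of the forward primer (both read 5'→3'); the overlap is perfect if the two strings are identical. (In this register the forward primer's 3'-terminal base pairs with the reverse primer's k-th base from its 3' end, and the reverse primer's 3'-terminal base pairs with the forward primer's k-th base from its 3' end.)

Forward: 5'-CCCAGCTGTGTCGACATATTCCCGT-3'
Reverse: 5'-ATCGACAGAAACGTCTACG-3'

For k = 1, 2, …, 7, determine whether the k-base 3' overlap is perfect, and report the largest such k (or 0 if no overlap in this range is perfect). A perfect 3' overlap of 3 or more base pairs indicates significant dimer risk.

Longest perfect overlap: 3 complementary base pairs; significant dimer risk (threshold 3).

Last 7 bases (5'→3') — forward …TTCCCGT, reverse …GTCTACG.
Reverse complement of the reverse primer's last 7 bases: CGTAGAC; its first k bases are the reverse complement of the reverse primer's last k bases, so a perfect k-base overlap needs the forward primer's last k bases to equal them.
Comparing (forward last k vs required): k=1: T vs C ✗; k=2: GT vs CG ✗; k=3: CGT vs CGT ✓; k=4: CCGT vs CGTA ✗; k=5: CCCGT vs CGTAG ✗; k=6: TCCCGT vs CGTAGA ✗; k=7: TTCCCGT vs CGTAGAC ✗.
Only k = 3 is perfect, so the longest perfect 3' overlap is 3.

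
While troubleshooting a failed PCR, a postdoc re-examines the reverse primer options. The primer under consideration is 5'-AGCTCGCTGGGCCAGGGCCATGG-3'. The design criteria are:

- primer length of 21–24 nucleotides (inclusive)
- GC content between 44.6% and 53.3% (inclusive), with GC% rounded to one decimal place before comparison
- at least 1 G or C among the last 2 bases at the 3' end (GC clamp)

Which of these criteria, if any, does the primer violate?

Fails: GC content.

Base counts: A=3, T=3, G=10, C=7 (length 23).
length: length 23 ✓
GC content: GC 17/23 = 73.9%, outside 44.6–53.3% ✗
GC clamp: 3' end GG has 2 G/C ✓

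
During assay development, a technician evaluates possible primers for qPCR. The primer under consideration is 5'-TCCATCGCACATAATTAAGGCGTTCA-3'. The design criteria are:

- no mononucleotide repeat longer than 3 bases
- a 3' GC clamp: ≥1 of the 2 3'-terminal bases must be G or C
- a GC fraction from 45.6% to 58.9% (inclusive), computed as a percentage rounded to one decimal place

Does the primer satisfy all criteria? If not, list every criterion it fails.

Fails: GC content.

Base counts: A=8, T=7, G=4, C=7 (length 26).
homopolymer run: longest run = 2 ✓
GC clamp: 3' end CA has 1 G/C ✓
GC content: GC 11/26 = 42.3%, outside 45.6–58.9% ✗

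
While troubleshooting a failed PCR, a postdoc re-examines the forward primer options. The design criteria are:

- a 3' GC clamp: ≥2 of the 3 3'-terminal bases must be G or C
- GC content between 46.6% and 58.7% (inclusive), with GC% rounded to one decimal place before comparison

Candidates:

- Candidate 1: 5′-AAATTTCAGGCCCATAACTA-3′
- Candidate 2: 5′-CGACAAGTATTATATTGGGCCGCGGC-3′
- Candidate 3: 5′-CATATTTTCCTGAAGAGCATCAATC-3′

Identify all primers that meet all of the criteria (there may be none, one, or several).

Candidate 2 only.

Candidate 1 (20 nt, A=8 T=5 G=2 C=5): 3' end CTA has 1 G/C, need ≥2 ✗; GC 7/20 = 35.0%, outside 46.6–58.7% ✗ — fails.
Candidate 2 (26 nt, A=6 T=6 G=8 C=6): 3' end GGC has 3 G/C ✓; GC 14/26 = 53.8% ✓ — passes.
Candidate 3 (25 nt, A=8 T=8 G=3 C=6): 3' end ATC has 1 G/C, need ≥2 ✗; GC 9/25 = 36.0%, outside 46.6–58.7% ✗ — fails.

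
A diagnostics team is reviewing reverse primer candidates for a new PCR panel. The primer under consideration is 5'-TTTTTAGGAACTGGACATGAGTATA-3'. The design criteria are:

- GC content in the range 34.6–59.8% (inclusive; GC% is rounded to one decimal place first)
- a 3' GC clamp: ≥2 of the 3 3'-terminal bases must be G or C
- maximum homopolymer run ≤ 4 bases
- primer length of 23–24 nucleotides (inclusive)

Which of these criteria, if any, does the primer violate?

Fails: GC content, GC clamp, homopolymer run, length.

Base counts: A=8, T=9, G=6, C=2 (length 25).
GC content: GC 8/25 = 32.0%, outside 34.6–59.8% ✗
GC clamp: 3' end ATA has 0 G/C, need ≥2 ✗
homopolymer run: longest run = 5, exceeds 4 ✗
length: length 25, outside 23–24 ✗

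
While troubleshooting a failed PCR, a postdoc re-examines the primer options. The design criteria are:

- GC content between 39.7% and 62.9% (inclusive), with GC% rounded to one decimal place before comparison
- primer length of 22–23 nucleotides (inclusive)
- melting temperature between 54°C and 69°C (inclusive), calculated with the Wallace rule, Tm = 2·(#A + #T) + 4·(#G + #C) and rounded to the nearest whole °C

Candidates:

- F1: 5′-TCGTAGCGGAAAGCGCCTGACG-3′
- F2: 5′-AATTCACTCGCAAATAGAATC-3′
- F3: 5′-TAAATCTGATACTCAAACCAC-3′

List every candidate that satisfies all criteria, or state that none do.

None of the candidates satisfy all criteria.

F1 (22 nt, A=5 T=3 G=8 C=6): GC 14/22 = 63.6%, outside 39.7–62.9% ✗; length 22 ✓; Tm = 2·8 + 4·14 = 72°C, outside 54–69°C ✗ — fails.
F2 (21 nt, A=9 T=5 G=2 C=5): GC 7/21 = 33.3%, outside 39.7–62.9% ✗; length 21, outside 22–23 ✗; Tm = 2·14 + 4·7 = 56°C ✓ — fails.
F3 (21 nt, A=9 T=5 G=1 C=6): GC 7/21 = 33.3%, outside 39.7–62.9% ✗; length 21, outside 22–23 ✗; Tm = 2·14 + 4·7 = 56°C ✓ — fails.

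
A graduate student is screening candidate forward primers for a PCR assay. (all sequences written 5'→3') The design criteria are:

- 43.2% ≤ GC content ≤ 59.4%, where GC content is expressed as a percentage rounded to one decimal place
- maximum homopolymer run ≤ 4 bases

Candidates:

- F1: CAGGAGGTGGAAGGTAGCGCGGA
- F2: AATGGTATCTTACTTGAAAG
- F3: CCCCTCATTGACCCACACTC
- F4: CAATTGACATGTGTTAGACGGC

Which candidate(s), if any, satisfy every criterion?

F1 (23 nt, A=6 T=2 G=12 C=3): GC 15/23 = 65.2%, outside 43.2–59.4% ✗; longest run = 2 ✓ — fails.
F2 (20 nt, A=7 T=7 G=4 C=2): GC 6/20 = 30.0%, outside 43.2–59.4% ✗; longest run = 3 ✓ — fails.
F3 (20 nt, A=4 T=4 G=1 C=11): GC 12/20 = 60.0%, outside 43.2–59.4% ✗; longest run = 4 ✓ — fails.
F4 (22 nt, A=6 T=6 G=6 C=4): GC 10/22 = 45.5% ✓; longest run = 2 ✓ — passes.

F4 only.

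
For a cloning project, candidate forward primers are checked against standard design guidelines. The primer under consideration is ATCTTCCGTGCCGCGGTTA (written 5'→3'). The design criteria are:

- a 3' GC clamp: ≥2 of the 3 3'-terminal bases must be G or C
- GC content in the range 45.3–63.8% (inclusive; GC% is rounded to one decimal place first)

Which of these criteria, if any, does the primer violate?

Base counts: A=2, T=6, G=5, C=6 (length 19).
GC clamp: 3' end TTA has 0 G/C, need ≥2 ✗
GC content: GC 11/19 = 57.9% ✓

Fails: GC clamp.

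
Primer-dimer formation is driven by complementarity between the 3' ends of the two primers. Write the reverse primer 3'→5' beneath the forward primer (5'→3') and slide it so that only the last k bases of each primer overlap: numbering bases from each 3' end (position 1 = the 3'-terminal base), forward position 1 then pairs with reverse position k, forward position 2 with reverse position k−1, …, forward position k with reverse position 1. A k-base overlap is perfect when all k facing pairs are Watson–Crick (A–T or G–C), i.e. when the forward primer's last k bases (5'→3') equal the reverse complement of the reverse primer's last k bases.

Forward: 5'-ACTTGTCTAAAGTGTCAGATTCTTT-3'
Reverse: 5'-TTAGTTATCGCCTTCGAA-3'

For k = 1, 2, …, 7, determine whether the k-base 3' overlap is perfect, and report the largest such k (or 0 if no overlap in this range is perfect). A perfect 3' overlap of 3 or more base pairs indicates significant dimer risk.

Longest perfect overlap: 2 complementary base pairs; below the dimer-risk threshold (threshold 3).

Last 7 bases (5'→3') — forward …ATTCTTT, reverse …CTTCGAA.
Reverse complement of the reverse primer's last 7 bases: TTCGAAG; its first k bases are the reverse complement of the reverse primer's last k bases, so a perfect k-base overlap needs the forward primer's last k bases to equal them.
Comparing (forward last k vs required): k=1: T vs T ✓; k=2: TT vs TT ✓; k=3: TTT vs TTC ✗; k=4: CTTT vs TTCG ✗; k=5: TCTTT vs TTCGA ✗; k=6: TTCTTT vs TTCGAA ✗; k=7: ATTCTTT vs TTCGAAG ✗.
Perfect overlaps at k = 1, 2; the largest is 2.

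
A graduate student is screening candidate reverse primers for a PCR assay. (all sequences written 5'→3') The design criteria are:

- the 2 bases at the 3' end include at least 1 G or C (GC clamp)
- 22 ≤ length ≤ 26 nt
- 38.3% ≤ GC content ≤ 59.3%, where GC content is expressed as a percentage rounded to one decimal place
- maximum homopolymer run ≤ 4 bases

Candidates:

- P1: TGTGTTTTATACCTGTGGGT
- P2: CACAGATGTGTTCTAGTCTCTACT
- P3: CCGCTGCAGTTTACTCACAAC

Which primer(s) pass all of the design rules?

P2 only.

P1 (20 nt, A=2 T=10 G=6 C=2): 3' end GT has 1 G/C ✓; length 20, outside 22–26 ✗; GC 8/20 = 40.0% ✓; longest run = 4 ✓ — fails.
P2 (24 nt, A=5 T=9 G=4 C=6): 3' end CT has 1 G/C ✓; length 24 ✓; GC 10/24 = 41.7% ✓; longest run = 2 ✓ — passes.
P3 (21 nt, A=5 T=5 G=3 C=8): 3' end AC has 1 G/C ✓; length 21, outside 22–26 ✗; GC 11/21 = 52.4% ✓; longest run = 3 ✓ — fails.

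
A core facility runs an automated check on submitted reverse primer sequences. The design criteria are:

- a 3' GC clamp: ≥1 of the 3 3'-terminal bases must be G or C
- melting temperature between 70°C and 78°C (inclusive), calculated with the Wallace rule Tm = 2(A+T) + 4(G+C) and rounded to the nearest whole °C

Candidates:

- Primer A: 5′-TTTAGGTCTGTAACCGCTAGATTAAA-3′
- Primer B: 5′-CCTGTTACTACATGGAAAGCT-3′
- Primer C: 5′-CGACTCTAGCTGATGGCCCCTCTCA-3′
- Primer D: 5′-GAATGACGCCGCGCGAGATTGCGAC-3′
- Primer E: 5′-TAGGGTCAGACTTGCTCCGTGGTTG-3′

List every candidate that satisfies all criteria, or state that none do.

Primer E only.

Primer A (26 nt, A=8 T=9 G=5 C=4): 3' end AAA has 0 G/C, need ≥1 ✗; Tm = 2·17 + 4·9 = 70°C ✓ — fails.
Primer B (21 nt, A=6 T=6 G=4 C=5): 3' end GCT has 2 G/C ✓; Tm = 2·12 + 4·9 = 60°C, outside 70–78°C ✗ — fails.
Primer C (25 nt, A=4 T=6 G=5 C=10): 3' end TCA has 1 G/C ✓; Tm = 2·10 + 4·15 = 80°C, outside 70–78°C ✗ — fails.
Primer D (25 nt, A=6 T=3 G=9 C=7): 3' end GAC has 2 G/C ✓; Tm = 2·9 + 4·16 = 82°C, outside 70–78°C ✗ — fails.
Primer E (25 nt, A=3 T=8 G=9 C=5): 3' end TTG has 1 G/C ✓; Tm = 2·11 + 4·14 = 78°C ✓ — passes.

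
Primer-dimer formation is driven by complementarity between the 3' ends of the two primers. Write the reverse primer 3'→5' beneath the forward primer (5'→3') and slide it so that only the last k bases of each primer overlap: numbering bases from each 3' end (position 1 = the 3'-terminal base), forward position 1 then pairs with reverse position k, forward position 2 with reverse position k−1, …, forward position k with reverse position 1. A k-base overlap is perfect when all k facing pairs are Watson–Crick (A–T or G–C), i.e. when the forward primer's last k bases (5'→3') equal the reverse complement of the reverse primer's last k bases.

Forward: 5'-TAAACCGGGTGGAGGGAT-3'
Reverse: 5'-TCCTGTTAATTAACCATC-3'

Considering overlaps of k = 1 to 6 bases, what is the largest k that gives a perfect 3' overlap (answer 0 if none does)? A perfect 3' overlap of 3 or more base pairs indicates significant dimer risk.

Longest perfect overlap: 3 complementary base pairs; significant dimer risk (threshold 3).

Last 6 bases (5'→3') — forward …AGGGAT, reverse …ACCATC.
Reverse complement of the reverse primer's last 6 bases: GATGGT; its first k bases are the reverse complement of the reverse primer's last k bases, so a perfect k-base overlap needs the forward primer's last k bases to equal them.
Comparing (forward last k vs required): k=1: T vs G ✗; k=2: AT vs GA ✗; k=3: GAT vs GAT ✓; k=4: GGAT vs GATG ✗; k=5: GGGAT vs GATGG ✗; k=6: AGGGAT vs GATGGT ✗.
Only k = 3 is perfect, so the longest perfect 3' overlap is 3.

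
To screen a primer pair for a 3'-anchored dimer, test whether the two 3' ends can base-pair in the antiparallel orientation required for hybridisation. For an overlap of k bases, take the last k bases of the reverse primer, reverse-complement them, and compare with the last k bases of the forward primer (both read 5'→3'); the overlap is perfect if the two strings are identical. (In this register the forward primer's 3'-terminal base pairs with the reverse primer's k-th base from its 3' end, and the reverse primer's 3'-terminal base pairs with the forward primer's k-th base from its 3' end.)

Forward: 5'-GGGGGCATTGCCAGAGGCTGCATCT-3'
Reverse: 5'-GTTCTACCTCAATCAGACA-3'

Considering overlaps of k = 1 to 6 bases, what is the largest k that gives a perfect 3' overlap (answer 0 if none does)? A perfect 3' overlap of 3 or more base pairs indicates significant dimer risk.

Last 6 bases (5'→3') — forward …GCATCT, reverse …CAGACA.
Reverse complement of the reverse primer's last 6 bases: TGTCTG; its first k bases are the reverse complement of the reverse primer's last k bases, so a perfect k-base overlap needs the forward primer's last k bases to equal them.
Comparing (forward last k vs required): k=1: T vs T ✓; k=2: CT vs TG ✗; k=3: TCT vs TGT ✗; k=4: ATCT vs TGTC ✗; k=5: CATCT vs TGTCT ✗; k=6: GCATCT vs TGTCTG ✗.
Only k = 1 is perfect, so the longest perfect 3' overlap is 1.

Longest perfect overlap: 1 complementary base pair; below the dimer-risk threshold (threshold 3).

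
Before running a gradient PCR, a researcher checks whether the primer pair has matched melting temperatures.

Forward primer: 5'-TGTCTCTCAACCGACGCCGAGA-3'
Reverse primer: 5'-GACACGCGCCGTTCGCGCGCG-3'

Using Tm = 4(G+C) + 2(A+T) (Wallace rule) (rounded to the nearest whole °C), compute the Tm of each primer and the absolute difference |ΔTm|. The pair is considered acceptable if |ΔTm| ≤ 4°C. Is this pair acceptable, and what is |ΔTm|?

Forward: A=5 T=4 G=5 C=8 → Tm = 2·9 + 4·13 = 70°C.
Reverse: A=2 T=2 G=8 C=9 → Tm = 2·4 + 4·17 = 76°C.
|ΔTm| = |70 − 76| = 6°C, > 4°C.

|ΔTm| = 6°C; the pair is not acceptable.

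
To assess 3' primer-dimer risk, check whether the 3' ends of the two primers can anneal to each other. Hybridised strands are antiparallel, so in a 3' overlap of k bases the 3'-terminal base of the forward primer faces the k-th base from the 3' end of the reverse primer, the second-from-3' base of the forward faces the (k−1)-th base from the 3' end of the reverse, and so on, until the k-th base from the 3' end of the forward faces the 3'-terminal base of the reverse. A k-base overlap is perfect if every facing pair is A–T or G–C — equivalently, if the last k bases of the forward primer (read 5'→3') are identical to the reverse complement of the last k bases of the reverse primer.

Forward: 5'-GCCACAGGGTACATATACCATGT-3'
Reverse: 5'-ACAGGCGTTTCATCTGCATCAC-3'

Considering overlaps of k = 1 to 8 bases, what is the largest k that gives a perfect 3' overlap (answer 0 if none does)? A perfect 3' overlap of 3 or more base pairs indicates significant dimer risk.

Last 8 bases (5'→3') — forward …TACCATGT, reverse …TGCATCAC.
Reverse complement of the reverse primer's last 8 bases: GTGATGCA; its first k bases are the reverse complement of the reverse primer's last k bases, so a perfect k-base overlap needs the forward primer's last k bases to equal them.
Comparing (forward last k vs required): k=1: T vs G ✗; k=2: GT vs GT ✓; k=3: TGT vs GTG ✗; k=4: ATGT vs GTGA ✗; k=5: CATGT vs GTGAT ✗; k=6: CCATGT vs GTGATG ✗; k=7: ACCATGT vs GTGATGC ✗; k=8: TACCATGT vs GTGATGCA ✗.
Only k = 2 is perfect, so the longest perfect 3' overlap is 2.

Longest perfect overlap: 2 complementary base pairs; below the dimer-risk threshold (threshold 3).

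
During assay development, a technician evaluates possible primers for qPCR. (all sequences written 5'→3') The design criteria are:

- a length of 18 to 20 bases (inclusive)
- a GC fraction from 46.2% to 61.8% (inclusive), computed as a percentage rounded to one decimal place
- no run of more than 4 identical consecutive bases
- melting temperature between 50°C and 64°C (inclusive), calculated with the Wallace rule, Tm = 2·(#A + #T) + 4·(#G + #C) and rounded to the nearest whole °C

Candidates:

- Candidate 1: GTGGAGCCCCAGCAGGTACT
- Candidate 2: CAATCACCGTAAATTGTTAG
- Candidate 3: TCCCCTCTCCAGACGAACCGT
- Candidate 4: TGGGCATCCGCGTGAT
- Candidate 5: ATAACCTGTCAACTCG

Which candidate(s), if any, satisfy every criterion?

Candidate 1 (20 nt, A=4 T=3 G=7 C=6): length 20 ✓; GC 13/20 = 65.0%, outside 46.2–61.8% ✗; longest run = 4 ✓; Tm = 2·7 + 4·13 = 66°C, outside 50–64°C ✗ — fails.
Candidate 2 (20 nt, A=7 T=6 G=3 C=4): length 20 ✓; GC 7/20 = 35.0%, outside 46.2–61.8% ✗; longest run = 3 ✓; Tm = 2·13 + 4·7 = 54°C ✓ — fails.
Candidate 3 (21 nt, A=4 T=4 G=3 C=10): length 21, outside 18–20 ✗; GC 13/21 = 61.9%, outside 46.2–61.8% ✗; longest run = 4 ✓; Tm = 2·8 + 4·13 = 68°C, outside 50–64°C ✗ — fails.
Candidate 4 (16 nt, A=2 T=4 G=6 C=4): length 16, outside 18–20 ✗; GC 10/16 = 62.5%, outside 46.2–61.8% ✗; longest run = 3 ✓; Tm = 2·6 + 4·10 = 52°C ✓ — fails.
Candidate 5 (16 nt, A=5 T=4 G=2 C=5): length 16, outside 18–20 ✗; GC 7/16 = 43.8%, outside 46.2–61.8% ✗; longest run = 2 ✓; Tm = 2·9 + 4·7 = 46°C, outside 50–64°C ✗ — fails.

None of the candidates satisfy all criteria.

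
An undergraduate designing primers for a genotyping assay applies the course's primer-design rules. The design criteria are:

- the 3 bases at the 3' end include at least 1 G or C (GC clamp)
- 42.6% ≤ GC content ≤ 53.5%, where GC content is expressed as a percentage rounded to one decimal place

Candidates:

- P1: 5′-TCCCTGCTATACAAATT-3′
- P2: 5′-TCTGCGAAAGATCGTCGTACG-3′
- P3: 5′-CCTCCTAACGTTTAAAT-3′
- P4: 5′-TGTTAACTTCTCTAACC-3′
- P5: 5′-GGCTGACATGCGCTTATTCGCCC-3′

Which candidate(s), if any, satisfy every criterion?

P2 only.

P1 (17 nt, A=5 T=6 G=1 C=5): 3' end ATT has 0 G/C, need ≥1 ✗; GC 6/17 = 35.3%, outside 42.6–53.5% ✗ — fails.
P2 (21 nt, A=5 T=5 G=6 C=5): 3' end ACG has 2 G/C ✓; GC 11/21 = 52.4% ✓ — passes.
P3 (17 nt, A=5 T=6 G=1 C=5): 3' end AAT has 0 G/C, need ≥1 ✗; GC 6/17 = 35.3%, outside 42.6–53.5% ✗ — fails.
P4 (17 nt, A=4 T=7 G=1 C=5): 3' end ACC has 2 G/C ✓; GC 6/17 = 35.3%, outside 42.6–53.5% ✗ — fails.
P5 (23 nt, A=3 T=6 G=6 C=8): 3' end CCC has 3 G/C ✓; GC 14/23 = 60.9%, outside 42.6–53.5% ✗ — fails.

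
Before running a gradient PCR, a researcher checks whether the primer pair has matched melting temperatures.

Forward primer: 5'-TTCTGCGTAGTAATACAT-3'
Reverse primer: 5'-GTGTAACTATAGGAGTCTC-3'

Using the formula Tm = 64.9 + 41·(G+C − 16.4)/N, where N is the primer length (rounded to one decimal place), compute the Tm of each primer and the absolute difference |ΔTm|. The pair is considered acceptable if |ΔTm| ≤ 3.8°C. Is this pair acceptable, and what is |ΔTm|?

|ΔTm| = 5.6°C; the pair is not acceptable.

Forward: G+C = 6, N = 18 → Tm = 64.9 + 41·(6 − 16.4)/18 = 41.2°C.
Reverse: G+C = 8, N = 19 → Tm = 64.9 + 41·(8 − 16.4)/19 = 46.8°C.
|ΔTm| = |41.2 − 46.8| = 5.6°C, > 3.8°C.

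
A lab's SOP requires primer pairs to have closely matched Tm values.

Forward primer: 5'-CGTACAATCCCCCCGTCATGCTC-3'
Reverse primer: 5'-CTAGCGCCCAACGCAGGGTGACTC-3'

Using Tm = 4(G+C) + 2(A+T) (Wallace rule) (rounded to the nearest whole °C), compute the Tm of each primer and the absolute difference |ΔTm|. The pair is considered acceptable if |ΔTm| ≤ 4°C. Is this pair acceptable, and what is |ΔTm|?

|ΔTm| = 6°C; the pair is not acceptable.

Forward: A=4 T=5 G=3 C=11 → Tm = 2·9 + 4·14 = 74°C.
Reverse: A=5 T=3 G=7 C=9 → Tm = 2·8 + 4·16 = 80°C.
|ΔTm| = |74 − 80| = 6°C, > 4°C.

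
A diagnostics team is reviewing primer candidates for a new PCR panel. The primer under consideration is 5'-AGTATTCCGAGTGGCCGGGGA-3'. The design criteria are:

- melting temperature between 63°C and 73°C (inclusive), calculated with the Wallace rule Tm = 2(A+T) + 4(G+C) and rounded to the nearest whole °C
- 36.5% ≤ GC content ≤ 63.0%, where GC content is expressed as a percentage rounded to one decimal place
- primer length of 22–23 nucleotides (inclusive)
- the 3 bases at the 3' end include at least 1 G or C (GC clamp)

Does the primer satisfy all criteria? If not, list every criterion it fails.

Base counts: A=4, T=4, G=9, C=4 (length 21).
Tm: Tm = 2·8 + 4·13 = 68°C ✓
GC content: GC 13/21 = 61.9% ✓
length: length 21, outside 22–23 ✗
GC clamp: 3' end GGA has 2 G/C ✓

Fails: length.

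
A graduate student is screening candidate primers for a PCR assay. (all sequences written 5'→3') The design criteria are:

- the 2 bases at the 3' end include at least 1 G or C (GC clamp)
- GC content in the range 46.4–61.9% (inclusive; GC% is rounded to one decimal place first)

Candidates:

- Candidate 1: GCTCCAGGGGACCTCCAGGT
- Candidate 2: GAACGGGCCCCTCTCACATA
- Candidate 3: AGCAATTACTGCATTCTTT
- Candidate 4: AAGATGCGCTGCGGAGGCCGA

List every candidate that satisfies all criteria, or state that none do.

None of the candidates satisfy all criteria.

Candidate 1 (20 nt, A=3 T=3 G=7 C=7): 3' end GT has 1 G/C ✓; GC 14/20 = 70.0%, outside 46.4–61.9% ✗ — fails.
Candidate 2 (20 nt, A=5 T=3 G=4 C=8): 3' end TA has 0 G/C, need ≥1 ✗; GC 12/20 = 60.0% ✓ — fails.
Candidate 3 (19 nt, A=5 T=8 G=2 C=4): 3' end TT has 0 G/C, need ≥1 ✗; GC 6/19 = 31.6%, outside 46.4–61.9% ✗ — fails.
Candidate 4 (21 nt, A=5 T=2 G=9 C=5): 3' end GA has 1 G/C ✓; GC 14/21 = 66.7%, outside 46.4–61.9% ✗ — fails.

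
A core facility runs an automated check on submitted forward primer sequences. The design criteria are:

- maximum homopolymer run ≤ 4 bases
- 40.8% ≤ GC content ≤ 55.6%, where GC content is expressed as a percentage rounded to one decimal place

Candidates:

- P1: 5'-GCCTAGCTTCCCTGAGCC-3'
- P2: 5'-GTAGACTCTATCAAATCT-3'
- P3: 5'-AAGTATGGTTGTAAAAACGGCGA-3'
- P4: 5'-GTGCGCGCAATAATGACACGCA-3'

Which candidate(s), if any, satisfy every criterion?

P4 only.

P1 (18 nt, A=2 T=4 G=4 C=8): longest run = 3 ✓; GC 12/18 = 66.7%, outside 40.8–55.6% ✗ — fails.
P2 (18 nt, A=6 T=6 G=2 C=4): longest run = 3 ✓; GC 6/18 = 33.3%, outside 40.8–55.6% ✗ — fails.
P3 (23 nt, A=9 T=5 G=7 C=2): longest run = 5, exceeds 4 ✗; GC 9/23 = 39.1%, outside 40.8–55.6% ✗ — fails.
P4 (22 nt, A=7 T=3 G=6 C=6): longest run = 2 ✓; GC 12/22 = 54.5% ✓ — passes.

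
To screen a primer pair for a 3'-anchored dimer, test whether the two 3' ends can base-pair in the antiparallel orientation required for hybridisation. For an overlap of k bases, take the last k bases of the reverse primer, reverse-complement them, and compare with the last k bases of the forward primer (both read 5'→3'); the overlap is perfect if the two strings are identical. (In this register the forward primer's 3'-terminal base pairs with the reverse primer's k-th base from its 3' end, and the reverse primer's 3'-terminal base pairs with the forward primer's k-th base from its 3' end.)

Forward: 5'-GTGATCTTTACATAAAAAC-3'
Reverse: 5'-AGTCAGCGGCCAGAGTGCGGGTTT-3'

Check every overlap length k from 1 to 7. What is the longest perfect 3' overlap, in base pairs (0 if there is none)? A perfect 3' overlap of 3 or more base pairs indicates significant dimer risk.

Last 7 bases (5'→3') — forward …TAAAAAC, reverse …CGGGTTT.
Reverse complement of the reverse primer's last 7 bases: AAACCCG; its first k bases are the reverse complement of the reverse primer's last k bases, so a perfect k-base overlap needs the forward primer's last k bases to equal them.
Comparing (forward last k vs required): k=1: C vs A ✗; k=2: AC vs AA ✗; k=3: AAC vs AAA ✗; k=4: AAAC vs AAAC ✓; k=5: AAAAC vs AAACC ✗; k=6: AAAAAC vs AAACCC ✗; k=7: TAAAAAC vs AAACCCG ✗.
Only k = 4 is perfect, so the longest perfect 3' overlap is 4.

Longest perfect overlap: 4 complementary base pairs; significant dimer risk (threshold 3).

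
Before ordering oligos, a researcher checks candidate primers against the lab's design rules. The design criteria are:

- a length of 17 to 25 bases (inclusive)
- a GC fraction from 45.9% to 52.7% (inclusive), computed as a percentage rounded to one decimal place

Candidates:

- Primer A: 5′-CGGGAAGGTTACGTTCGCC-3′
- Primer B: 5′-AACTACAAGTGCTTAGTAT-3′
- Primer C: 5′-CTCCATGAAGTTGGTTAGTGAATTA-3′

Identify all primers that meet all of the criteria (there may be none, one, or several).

None of the candidates satisfy all criteria.

Primer A (19 nt, A=3 T=4 G=7 C=5): length 19 ✓; GC 12/19 = 63.2%, outside 45.9–52.7% ✗ — fails.
Primer B (19 nt, A=7 T=6 G=3 C=3): length 19 ✓; GC 6/19 = 31.6%, outside 45.9–52.7% ✗ — fails.
Primer C (25 nt, A=7 T=9 G=6 C=3): length 25 ✓; GC 9/25 = 36.0%, outside 45.9–52.7% ✗ — fails.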